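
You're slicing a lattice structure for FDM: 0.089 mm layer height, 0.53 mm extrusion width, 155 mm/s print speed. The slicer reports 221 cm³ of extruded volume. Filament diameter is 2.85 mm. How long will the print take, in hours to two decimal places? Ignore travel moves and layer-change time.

Line area: 0.089 × 0.53 → 0.04717 mm².
Toolpath length = 221 cm³ / 0.04717 mm² = 221000 / 0.04717 = 4685181.3 mm.
Time extruding: 4685181.3 / 155 → 30227 s.
In the requested units: 30227 s = 8.40 hours.

8.40 hours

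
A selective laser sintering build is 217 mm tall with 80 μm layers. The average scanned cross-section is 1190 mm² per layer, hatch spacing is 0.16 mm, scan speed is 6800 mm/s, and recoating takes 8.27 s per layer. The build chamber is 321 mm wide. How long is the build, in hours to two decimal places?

Layer count = ceil(217 / 0.08) = 2713.
Hatch length per layer = 1190 / 0.16, so 7437.5 mm.
Per-layer scan time = 7437.5 / 6800 = 1.0938 s.
Layer cycle = 1.0938 + 8.27 = 9.3638 s.
Build time = 2713 × 9.3638 = 25403.9894 s = 7.06 hours.

7.06 hours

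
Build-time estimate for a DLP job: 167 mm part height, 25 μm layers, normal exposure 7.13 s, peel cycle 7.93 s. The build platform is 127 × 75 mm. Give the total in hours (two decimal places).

Layer count = ceil(167 / 0.025) = 6680.
Each layer takes = 7.13 + 7.93 = 15.06 s.
Total = 6680 × 15.06 = 100600.8 s = 27.94 hours.

27.94 hours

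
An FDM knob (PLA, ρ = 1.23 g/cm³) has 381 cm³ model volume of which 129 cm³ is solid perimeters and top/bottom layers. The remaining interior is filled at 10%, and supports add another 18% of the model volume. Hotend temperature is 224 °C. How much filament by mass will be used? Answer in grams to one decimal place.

274.0 g

Volume inside the shell = 381 − 129, so 252 cm³.
Infill deposited: 0.10 × 252 → 25.2 cm³.
Support: 0.18 × 381 → 68.58 cm³.
Total extruded = 129 + 25.2 + 68.58 = 222.78 cm³.
Mass = 222.78 × 1.23 = 274.0194 g.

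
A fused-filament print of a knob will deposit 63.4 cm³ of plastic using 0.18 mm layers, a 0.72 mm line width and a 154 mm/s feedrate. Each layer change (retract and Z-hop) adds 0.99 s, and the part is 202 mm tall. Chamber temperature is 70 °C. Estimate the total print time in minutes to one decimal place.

Extrusion cross-section = 0.18 × 0.72, so 0.1296 mm².
Path length: 63400 mm³ / 0.1296 mm² → 489197.5 mm.
Time extruding = 489197.5 / 154 = 3176.6 s.
Number of layers: 202 / 0.18 → 1123 (rounded up).
Z-hop total = 1123 × 0.99, so 1111.77 s.
Total = 3176.6 + 1111.77 = 4288.37 s = 71.5 minutes.

71.5 minutes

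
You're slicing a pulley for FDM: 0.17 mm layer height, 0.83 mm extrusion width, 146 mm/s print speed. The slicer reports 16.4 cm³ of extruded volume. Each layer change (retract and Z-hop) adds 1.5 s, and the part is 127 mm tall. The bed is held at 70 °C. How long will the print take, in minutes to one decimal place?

32.0 minutes

Bead cross-section = 0.17 × 0.83 = 0.1411 mm².
Toolpath length = 16.4 cm³ / 0.1411 mm² = 16400 / 0.1411 = 116229.6 mm.
Time extruding = 116229.6 / 146, so 796.1 s.
Layer count = ceil(127 / 0.17) = 748.
Layer-change overhead = 748 × 1.5, so 1122 s.
Altogether 796.1 + 1122 = 1918.1 s, i.e. 32.0 minutes.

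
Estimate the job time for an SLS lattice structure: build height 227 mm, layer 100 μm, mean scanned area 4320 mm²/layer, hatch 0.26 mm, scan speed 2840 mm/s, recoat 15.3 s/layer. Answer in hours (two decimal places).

13.34 hours

Layers = ⌈227/0.1⌉ = 2270.
Hatch length per layer: 4320 / 0.26 → 16615.4 mm.
Laser time per layer: 16615.4 / 2840 → 5.8505 s.
Layer cycle = 5.8505 + 15.3, so 21.1505 s.
Build time = 2270 × 21.1505 = 48011.635 s = 13.34 hours.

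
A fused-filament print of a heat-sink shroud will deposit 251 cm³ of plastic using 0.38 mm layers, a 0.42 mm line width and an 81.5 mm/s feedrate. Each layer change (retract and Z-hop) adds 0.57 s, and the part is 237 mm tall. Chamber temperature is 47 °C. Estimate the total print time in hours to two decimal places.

Extrusion cross-section = 0.38 × 0.42 = 0.1596 mm².
Path length: 251000 mm³ / 0.1596 mm² → 1572681.7 mm.
Print-move time = 1572681.7 / 81.5 = 19296.7 s.
Layer count = ceil(237 / 0.38) = 624.
Z-hop total: 624 × 0.57 → 355.68 s.
Altogether 19296.7 + 355.68 = 19652.38 s, i.e. 5.46 hours.

5.46 hours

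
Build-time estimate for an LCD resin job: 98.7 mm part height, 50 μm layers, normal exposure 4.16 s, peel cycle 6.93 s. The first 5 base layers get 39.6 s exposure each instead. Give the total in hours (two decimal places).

Layers = ⌈98.7/0.05⌉ = 1974.
Base layers = 5 × (39.6 + 6.93) = 232.65 s.
Regular layers = 1969 × (4.16 + 6.93), so 21836.21 s.
Total = 232.65 + 21836.21 = 22068.86 s = 6.13 hours.

6.13 hours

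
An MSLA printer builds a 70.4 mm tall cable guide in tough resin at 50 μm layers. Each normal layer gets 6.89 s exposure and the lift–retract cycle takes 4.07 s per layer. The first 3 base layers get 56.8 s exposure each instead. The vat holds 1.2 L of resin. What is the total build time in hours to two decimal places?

Number of layers: 70.4 / 0.05 → 1408 (rounded up).
Base layers = 3 × (56.8 + 4.07), so 182.61 s.
Normal layers = 1405 × (6.89 + 4.07) = 15398.8 s.
Total = 182.61 + 15398.8 = 15581.41 s = 4.33 hours.

4.33 hours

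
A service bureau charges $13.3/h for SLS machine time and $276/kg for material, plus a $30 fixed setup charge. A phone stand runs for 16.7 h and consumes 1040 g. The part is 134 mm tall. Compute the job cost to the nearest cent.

Time charge: 13.3 × 16.7 → $222.11.
Feedstock cost = 276 × 1040/1000, so $287.04.
Total = 222.11 + 287.04 + 30 = $539.15.

$539.15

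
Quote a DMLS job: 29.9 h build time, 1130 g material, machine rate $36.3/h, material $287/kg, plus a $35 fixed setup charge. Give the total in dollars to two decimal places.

Time charge = 36.3 × 29.9, so $1085.37.
Material charge = 287 × 1130/1000, so $324.31.
Total = 1085.37 + 324.31 + 35 = $1444.68.

$1444.68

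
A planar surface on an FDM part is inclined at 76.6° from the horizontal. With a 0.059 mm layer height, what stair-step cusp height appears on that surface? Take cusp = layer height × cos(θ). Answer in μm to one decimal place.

cos(76.6°) = 0.2317, so cusp = 0.059 × 0.2317 = 0.01367 mm → 13.7 μm.

13.7 μm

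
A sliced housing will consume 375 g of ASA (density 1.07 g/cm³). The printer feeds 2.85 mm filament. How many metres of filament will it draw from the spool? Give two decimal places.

54.94 m

Volume = 375 g / 1.07 g·cm⁻³ = 350.4673 cm³ = 350467.3 mm³.
A = π r² = π × 1.425² = 6.3794 mm².
Length = 350467.3 / 6.3794 = 54937.35 mm = 54.94 m.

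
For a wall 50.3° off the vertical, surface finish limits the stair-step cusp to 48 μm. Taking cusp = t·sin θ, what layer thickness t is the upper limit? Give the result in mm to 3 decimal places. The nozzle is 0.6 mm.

0.062 mm

sin(50.3°) = 0.7694; t_max = 0.048/0.7694 = 0.062 mm.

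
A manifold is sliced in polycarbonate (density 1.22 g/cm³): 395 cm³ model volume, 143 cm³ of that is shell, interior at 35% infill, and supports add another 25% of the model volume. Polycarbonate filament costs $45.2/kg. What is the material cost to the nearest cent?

$18.19

Infill region: 395 − 143 → 252 cm³.
Infill deposited = 0.35 × 252, so 88.2 cm³.
Support: 0.25 × 395 → 98.75 cm³.
Deposited volume: 143 + 88.2 + 98.75 → 329.95 cm³.
Mass = 329.95 × 1.22, so 402.539 g.
Cost = 402.539 g / 1000 × $45.2/kg = $18.19.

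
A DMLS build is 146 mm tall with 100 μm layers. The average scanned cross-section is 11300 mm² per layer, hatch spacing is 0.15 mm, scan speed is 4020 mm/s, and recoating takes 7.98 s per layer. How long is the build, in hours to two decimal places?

Layers = ⌈146/0.1⌉ = 1460.
Scan path per layer: 11300 / 0.15 → 75333.3 mm.
Scan time per layer = 75333.3 / 4020, so 18.7396 s.
Time per layer: 18.7396 + 7.98 → 26.7196 s.
Build time = 1460 × 26.7196 = 39010.616 s = 10.84 hours.

10.84 hours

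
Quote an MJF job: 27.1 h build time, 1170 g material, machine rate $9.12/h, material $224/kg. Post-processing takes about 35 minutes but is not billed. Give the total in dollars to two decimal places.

$509.23

Time charge = 9.12 × 27.1 = $247.152.
Material charge = 224 × 1170/1000, so $262.08.
Total = 247.152 + 262.08 = 509.232 ≈ $509.23.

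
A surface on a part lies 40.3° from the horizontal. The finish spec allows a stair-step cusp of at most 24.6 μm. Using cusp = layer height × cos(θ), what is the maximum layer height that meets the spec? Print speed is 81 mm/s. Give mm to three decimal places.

cos(40.3°) = 0.7627; t_max = 0.0246/0.7627 = 0.032 mm.

0.032 mm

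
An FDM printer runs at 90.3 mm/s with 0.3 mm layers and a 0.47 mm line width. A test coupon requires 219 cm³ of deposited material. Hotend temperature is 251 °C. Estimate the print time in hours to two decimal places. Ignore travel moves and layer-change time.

4.78 hours

Line area = 0.3 × 0.47 = 0.141 mm².
Toolpath length = 219 cm³ / 0.141 mm² = 219000 / 0.141 = 1553191.5 mm.
Time extruding: 1553191.5 / 90.3 → 17200.3 s.
17200.3 s = 4.78 hours.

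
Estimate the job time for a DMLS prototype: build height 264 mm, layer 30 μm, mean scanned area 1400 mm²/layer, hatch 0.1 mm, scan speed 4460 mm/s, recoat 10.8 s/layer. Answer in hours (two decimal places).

Layers = ⌈264/0.03⌉ = 8800.
Per-layer scan distance = 1400 / 0.1 = 14000 mm.
Laser time per layer = 14000 / 4460 = 3.139 s.
Layer cycle = 3.139 + 10.8 = 13.939 s.
Build time = 8800 × 13.939 = 122663.2 s = 34.07 hours.

34.07 hours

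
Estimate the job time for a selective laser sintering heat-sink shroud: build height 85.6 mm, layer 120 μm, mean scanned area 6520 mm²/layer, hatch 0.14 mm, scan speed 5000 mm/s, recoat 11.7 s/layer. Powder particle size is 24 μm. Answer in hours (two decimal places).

4.17 hours

Number of layers: 85.6 / 0.12 → 714 (rounded up).
Per-layer scan distance: 6520 / 0.14 → 46571.4 mm.
Per-layer scan time = 46571.4 / 5000 = 9.3143 s.
Per-layer time: 9.3143 + 11.7 → 21.0143 s.
Total: 714 × 21.0143 s = 15004.2102 s → 4.17 hours.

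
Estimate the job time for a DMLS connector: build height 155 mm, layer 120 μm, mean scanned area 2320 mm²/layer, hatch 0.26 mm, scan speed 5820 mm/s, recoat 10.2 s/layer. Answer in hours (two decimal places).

4.21 hours

Number of layers: 155 / 0.12 → 1292 (rounded up).
Hatch length per layer = 2320 / 0.26, so 8923.1 mm.
Laser time per layer: 8923.1 / 5820 → 1.5332 s.
Per-layer time = 1.5332 + 10.2, so 11.7332 s.
Build time = 1292 × 11.7332 = 15159.2944 s = 4.21 hours.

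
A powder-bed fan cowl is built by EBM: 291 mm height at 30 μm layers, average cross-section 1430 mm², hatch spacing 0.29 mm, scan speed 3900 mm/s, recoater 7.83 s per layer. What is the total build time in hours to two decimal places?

Number of layers: 291 / 0.03 → 9700 (rounded up).
Scan path per layer = 1430 / 0.29 = 4931 mm.
Per-layer scan time = 4931 / 3900, so 1.2644 s.
Time per layer = 1.2644 + 7.83 = 9.0944 s.
Total: 9700 × 9.0944 s = 88215.68 s → 24.50 hours.

24.50 hours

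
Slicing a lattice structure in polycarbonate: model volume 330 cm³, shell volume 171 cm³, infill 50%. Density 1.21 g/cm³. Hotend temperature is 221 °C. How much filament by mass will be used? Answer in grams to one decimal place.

303.1 g

Volume inside the shell: 330 − 171 → 159 cm³.
Infill deposited: 0.50 × 159 → 79.5 cm³.
Total extruded = 171 + 79.5, so 250.5 cm³.
Mass = 250.5 × 1.21 = 303.105 g.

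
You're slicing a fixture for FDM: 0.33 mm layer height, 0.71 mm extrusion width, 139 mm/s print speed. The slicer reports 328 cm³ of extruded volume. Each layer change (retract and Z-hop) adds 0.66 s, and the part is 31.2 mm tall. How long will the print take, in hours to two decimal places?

Extrusion cross-section: 0.33 × 0.71 → 0.2343 mm².
Total extruded path = 328000/0.2343 = 1399914.6 mm.
Print-move time: 1399914.6 / 139 → 10071.3 s.
Layer count = ceil(31.2 / 0.33) = 95.
Layer-change overhead = 95 × 0.66 = 62.7 s.
Total = 10071.3 + 62.7 = 10134 s = 2.82 hours.

2.82 hours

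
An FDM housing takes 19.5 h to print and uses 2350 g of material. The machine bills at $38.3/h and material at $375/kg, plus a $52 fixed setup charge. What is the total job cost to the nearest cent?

Machine cost: 38.3 × 19.5 → $746.85.
Feedstock cost = 375 × 2350/1000 = $881.25.
Total = 746.85 + 881.25 + 52 = $1680.10.

$1680.10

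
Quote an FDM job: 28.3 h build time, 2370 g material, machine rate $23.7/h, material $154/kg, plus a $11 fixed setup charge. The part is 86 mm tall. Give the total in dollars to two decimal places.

Machine cost = 23.7 × 28.3 = $670.71.
Material charge = 154 × 2370/1000 = $364.98.
Total = 670.71 + 364.98 + 11 = $1046.69.

$1046.69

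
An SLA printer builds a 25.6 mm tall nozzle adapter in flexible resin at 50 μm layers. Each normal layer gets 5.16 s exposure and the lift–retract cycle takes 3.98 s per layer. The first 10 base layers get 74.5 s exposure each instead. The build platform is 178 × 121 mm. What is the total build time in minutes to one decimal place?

89.6 minutes

Number of layers: 25.6 / 0.05 → 512 (rounded up).
Burn-in layers = 10 × (74.5 + 3.98) = 784.8 s.
Regular layers = 502 × (5.16 + 3.98), so 4588.28 s.
Total = 784.8 + 4588.28 = 5373.08 s = 89.6 minutes.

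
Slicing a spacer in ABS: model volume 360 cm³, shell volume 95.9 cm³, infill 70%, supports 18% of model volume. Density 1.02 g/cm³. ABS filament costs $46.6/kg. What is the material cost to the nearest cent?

$16.43

Infill region: 360 − 95.9 → 264.1 cm³.
Infill volume: 0.70 × 264.1 → 184.87 cm³.
Support: 0.18 × 360 → 64.8 cm³.
Deposited volume = 95.9 + 184.87 + 64.8 = 345.57 cm³.
Mass = 345.57 × 1.02 = 352.4814 g.
Cost = 352.4814 g / 1000 × $46.6/kg = $16.43.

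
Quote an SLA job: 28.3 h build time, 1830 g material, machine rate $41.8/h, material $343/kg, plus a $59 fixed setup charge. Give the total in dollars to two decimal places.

Machine cost = 41.8 × 28.3, so $1182.94.
Material charge = 343 × 1830/1000 = $627.69.
Total = 1182.94 + 627.69 + 59 = $1869.63.

$1869.63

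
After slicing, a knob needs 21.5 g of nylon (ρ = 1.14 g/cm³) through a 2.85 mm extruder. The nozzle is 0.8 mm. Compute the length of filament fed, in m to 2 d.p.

2.96 m

Volume = 21.5 g / 1.14 g·cm⁻³ = 18.8596 cm³ = 18859.6 mm³.
Filament cross-section = π × (2.85/2)² = 6.3794 mm².
L = V/A = 18859.6/6.3794 = 2956.33 mm → 2.96 m.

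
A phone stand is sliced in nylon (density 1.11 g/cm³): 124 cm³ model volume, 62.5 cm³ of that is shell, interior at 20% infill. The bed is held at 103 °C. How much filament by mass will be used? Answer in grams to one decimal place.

83.0 g

Interior volume: 124 − 62.5 → 61.5 cm³.
Deposited infill: 0.20 × 61.5 → 12.3 cm³.
Deposited volume = 62.5 + 12.3, so 74.8 cm³.
Mass: 74.8 × 1.11 → 83.028 g.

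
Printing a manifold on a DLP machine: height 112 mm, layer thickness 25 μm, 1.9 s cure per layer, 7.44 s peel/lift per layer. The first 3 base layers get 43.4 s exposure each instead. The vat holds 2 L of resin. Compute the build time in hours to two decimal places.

Layers = ⌈112/0.025⌉ = 4480.
Base layers = 3 × (43.4 + 7.44), so 152.52 s.
Regular layers = 4477 × (1.9 + 7.44) = 41815.18 s.
Total = 152.52 + 41815.18 = 41967.7 s = 11.66 hours.

11.66 hours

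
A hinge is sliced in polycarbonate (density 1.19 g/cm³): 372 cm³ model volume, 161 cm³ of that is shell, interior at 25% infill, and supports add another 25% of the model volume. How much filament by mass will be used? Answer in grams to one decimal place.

365.0 g

Interior volume: 372 − 161 → 211 cm³.
Deposited infill: 0.25 × 211 → 52.75 cm³.
Support = 0.25 × 372 = 93 cm³.
Deposited volume = 161 + 52.75 + 93 = 306.75 cm³.
Mass = 306.75 × 1.19, so 365.0325 g.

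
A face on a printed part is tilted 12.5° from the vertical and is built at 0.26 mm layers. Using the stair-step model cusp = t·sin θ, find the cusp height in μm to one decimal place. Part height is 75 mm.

sin(12.5°) = 0.2164, so cusp = 0.26 × 0.2164 = 0.056264 mm → 56.3 μm.

56.3 μm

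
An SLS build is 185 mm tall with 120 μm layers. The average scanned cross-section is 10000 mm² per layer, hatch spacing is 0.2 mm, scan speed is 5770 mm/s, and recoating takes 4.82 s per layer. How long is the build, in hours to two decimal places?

5.78 hours

Layer count = ceil(185 / 0.12) = 1542.
Scan path per layer = 10000 / 0.2, so 50000 mm.
Laser time per layer: 50000 / 5770 → 8.6655 s.
Time per layer = 8.6655 + 4.82, so 13.4855 s.
1542 layers × 13.4855 s/layer = 20794.641 s, i.e. 5.78 hours.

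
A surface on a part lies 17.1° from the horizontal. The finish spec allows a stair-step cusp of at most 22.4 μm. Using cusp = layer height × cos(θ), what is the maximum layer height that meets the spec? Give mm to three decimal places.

0.023 mm

t = h_c / cos θ = 0.0224 / 0.9558 = 0.023 mm.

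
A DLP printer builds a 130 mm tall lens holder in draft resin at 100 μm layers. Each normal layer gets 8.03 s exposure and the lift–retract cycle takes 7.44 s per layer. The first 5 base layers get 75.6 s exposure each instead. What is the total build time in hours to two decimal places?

Layer count = ceil(130 / 0.1) = 1300.
Base layers = 5 × (75.6 + 7.44) = 415.2 s.
Normal layers = 1295 × (8.03 + 7.44), so 20033.65 s.
Total = 415.2 + 20033.65 = 20448.85 s = 5.68 hours.

5.68 hours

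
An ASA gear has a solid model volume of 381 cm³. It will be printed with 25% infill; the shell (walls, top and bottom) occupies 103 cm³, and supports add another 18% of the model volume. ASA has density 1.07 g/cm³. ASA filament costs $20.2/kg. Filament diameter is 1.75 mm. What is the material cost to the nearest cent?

Volume inside the shell = 381 − 103, so 278 cm³.
Deposited infill: 0.25 × 278 → 69.5 cm³.
Support = 0.18 × 381 = 68.58 cm³.
Deposited volume = 103 + 69.5 + 68.58 = 241.08 cm³.
Mass: 241.08 × 1.07 → 257.9556 g.
At $20.2/kg: 257.9556/1000 × 20.2 = $5.21.

$5.21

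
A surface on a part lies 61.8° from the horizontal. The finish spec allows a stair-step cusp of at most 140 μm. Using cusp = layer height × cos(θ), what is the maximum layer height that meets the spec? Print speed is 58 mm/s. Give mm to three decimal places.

cos(61.8°) = 0.4726; t_max = 0.14/0.4726 = 0.296 mm.

0.296 mm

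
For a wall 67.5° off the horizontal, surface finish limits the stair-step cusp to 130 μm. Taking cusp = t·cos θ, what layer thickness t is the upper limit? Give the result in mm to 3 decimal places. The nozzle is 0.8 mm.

0.340 mm

t = h_c / cos θ = 0.13 / 0.3827 = 0.340 mm.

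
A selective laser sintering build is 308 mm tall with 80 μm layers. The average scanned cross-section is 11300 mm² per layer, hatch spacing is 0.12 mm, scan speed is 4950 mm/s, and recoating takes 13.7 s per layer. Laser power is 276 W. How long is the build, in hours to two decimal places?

35.00 hours

Layer count = ceil(308 / 0.08) = 3850.
Scan path per layer = 11300 / 0.12 = 94166.7 mm.
Laser time per layer: 94166.7 / 4950 → 19.0236 s.
Per-layer time = 19.0236 + 13.7 = 32.7236 s.
Total: 3850 × 32.7236 s = 125985.86 s → 35.00 hours.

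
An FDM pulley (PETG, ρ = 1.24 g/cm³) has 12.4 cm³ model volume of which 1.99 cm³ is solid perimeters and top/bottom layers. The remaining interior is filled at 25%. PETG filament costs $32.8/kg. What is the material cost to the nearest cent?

Infill region = 12.4 − 1.99 = 10.41 cm³.
Deposited infill = 0.25 × 10.41 = 2.6025 cm³.
Total printed volume = 1.99 + 2.6025, so 4.5925 cm³.
Mass = 4.5925 × 1.24, so 5.6947 g.
Cost = 5.6947 g / 1000 × $32.8/kg = $0.19.

$0.19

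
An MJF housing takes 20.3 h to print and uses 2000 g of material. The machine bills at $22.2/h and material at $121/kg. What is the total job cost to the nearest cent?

$692.66

Machine cost = 22.2 × 20.3 = $450.66.
Material cost: 121 × 2000/1000 → $242.00.
Job cost: 450.66 + 242.00 = $692.66.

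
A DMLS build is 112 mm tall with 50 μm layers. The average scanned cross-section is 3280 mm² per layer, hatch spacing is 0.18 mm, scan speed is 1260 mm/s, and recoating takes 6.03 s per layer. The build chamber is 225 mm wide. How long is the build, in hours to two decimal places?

12.75 hours

Layer count = ceil(112 / 0.05) = 2240.
Scan path per layer = 3280 / 0.18, so 18222.2 mm.
Scan time per layer: 18222.2 / 1260 → 14.4621 s.
Layer cycle = 14.4621 + 6.03 = 20.4921 s.
2240 layers × 20.4921 s/layer = 45902.304 s, i.e. 12.75 hours.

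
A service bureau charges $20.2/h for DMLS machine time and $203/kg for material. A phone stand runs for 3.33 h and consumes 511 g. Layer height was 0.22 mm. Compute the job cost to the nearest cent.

Time charge: 20.2 × 3.33 → $67.266.
Material charge = 203 × 511/1000 = $103.733.
Job cost: 67.266 + 103.733 = 170.999 ≈ $171.00.

$171.00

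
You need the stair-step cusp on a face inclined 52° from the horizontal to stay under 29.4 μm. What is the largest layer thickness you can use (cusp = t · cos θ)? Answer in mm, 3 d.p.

t = h_c / cos θ = 0.0294 / 0.6157 = 0.048 mm.

0.048 mm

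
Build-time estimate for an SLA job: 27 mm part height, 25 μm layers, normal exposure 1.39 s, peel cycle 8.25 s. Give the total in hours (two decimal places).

2.89 hours

Layers = ⌈27/0.025⌉ = 1080.
Per-layer time = 1.39 + 8.25, so 9.64 s.
Total = 1080 × 9.64 = 10411.2 s = 2.89 hours.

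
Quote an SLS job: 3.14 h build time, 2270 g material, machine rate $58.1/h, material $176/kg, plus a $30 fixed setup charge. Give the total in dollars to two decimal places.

Time charge = 58.1 × 3.14, so $182.434.
Feedstock cost = 176 × 2270/1000, so $399.52.
Adding setup: 182.434 + 399.52 + 30 → 611.954 ≈ $611.95.

$611.95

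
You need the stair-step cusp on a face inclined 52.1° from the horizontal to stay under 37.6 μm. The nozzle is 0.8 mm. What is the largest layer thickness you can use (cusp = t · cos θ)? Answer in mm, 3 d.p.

t = h_c / cos θ = 0.0376 / 0.6143 = 0.061 mm.

0.061 mm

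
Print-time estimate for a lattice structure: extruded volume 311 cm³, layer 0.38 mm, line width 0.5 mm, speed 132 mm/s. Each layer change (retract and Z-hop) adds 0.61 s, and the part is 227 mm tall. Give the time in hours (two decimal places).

3.55 hours

Extrusion cross-section = 0.38 × 0.5 = 0.19 mm².
Toolpath length = 311 cm³ / 0.19 mm² = 311000 / 0.19 = 1636842.1 mm.
Extrusion time = 1636842.1 / 132 = 12400.3 s.
Layers = ⌈227/0.38⌉ = 598.
Z-hop total = 598 × 0.61 = 364.78 s.
Altogether 12400.3 + 364.78 = 12765.08 s, i.e. 3.55 hours.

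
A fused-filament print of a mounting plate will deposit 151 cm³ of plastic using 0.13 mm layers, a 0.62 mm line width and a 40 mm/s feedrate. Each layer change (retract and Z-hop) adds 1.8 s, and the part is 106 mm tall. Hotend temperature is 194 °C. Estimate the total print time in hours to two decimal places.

13.42 hours

Line area = 0.13 × 0.62 = 0.0806 mm².
Total extruded path = 151000/0.0806 = 1873449.1 mm.
Print-move time = 1873449.1 / 40 = 46836.2 s.
Layers = ⌈106/0.13⌉ = 816.
Non-print overhead: 816 × 1.8 → 1468.8 s.
Total = 46836.2 + 1468.8 = 48305 s = 13.42 hours.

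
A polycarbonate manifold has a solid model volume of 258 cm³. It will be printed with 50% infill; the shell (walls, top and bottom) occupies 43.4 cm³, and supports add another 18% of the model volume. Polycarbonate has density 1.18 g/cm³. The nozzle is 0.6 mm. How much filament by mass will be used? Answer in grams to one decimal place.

Volume inside the shell = 258 − 43.4 = 214.6 cm³.
Deposited infill: 0.50 × 214.6 → 107.3 cm³.
Support = 0.18 × 258, so 46.44 cm³.
Total printed volume = 43.4 + 107.3 + 46.44, so 197.14 cm³.
Mass = 197.14 × 1.18, so 232.6252 g.

232.6 g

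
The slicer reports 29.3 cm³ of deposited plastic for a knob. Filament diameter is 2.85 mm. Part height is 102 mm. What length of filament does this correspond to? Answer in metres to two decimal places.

4.59 m

Cross-section of 2.85 mm filament: π·(2.85/2)² = 6.3794 mm².
L = 29300 mm³ / 6.3794 mm² = 4592.91 mm, i.e. 4.59 m.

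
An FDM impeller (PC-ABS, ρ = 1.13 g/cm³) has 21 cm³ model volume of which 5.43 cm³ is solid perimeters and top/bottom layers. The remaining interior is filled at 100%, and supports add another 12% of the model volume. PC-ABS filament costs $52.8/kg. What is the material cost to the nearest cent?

$1.40

Infill region = 21 − 5.43, so 15.57 cm³.
Infill volume: 1.00 × 15.57 → 15.57 cm³.
Support: 0.12 × 21 → 2.52 cm³.
Deposited volume: 5.43 + 15.57 + 2.52 → 23.52 cm³.
Mass: 23.52 × 1.13 → 26.5776 g.
Cost = 26.5776 g / 1000 × $52.8/kg = $1.40.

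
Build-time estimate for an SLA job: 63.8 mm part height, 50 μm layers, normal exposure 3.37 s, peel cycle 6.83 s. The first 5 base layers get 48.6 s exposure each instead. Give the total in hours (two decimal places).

3.68 hours

Number of layers: 63.8 / 0.05 → 1276 (rounded up).
Base layers: 5 × (48.6 + 6.83) → 277.15 s.
Regular layers = 1271 × (3.37 + 6.83), so 12964.2 s.
Sum: 277.15 + 12964.2 = 13241.35 s → 3.68 hours.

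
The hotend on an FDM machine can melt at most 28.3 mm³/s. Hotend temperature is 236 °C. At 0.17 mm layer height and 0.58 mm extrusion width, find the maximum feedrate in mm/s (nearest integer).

287 mm/s

Bead cross-section: 0.17 × 0.58 → 0.0986 mm².
Max speed = 28.3 / 0.0986 = 287.02 ≈ 287 mm/s.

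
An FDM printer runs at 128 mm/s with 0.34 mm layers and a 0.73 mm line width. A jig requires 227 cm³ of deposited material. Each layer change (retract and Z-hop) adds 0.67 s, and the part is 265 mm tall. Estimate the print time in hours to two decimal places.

2.13 hours

Line area: 0.34 × 0.73 → 0.2482 mm².
Path length: 227000 mm³ / 0.2482 mm² → 914585 mm.
Extrusion time = 914585 / 128 = 7145.2 s.
Layer count = ceil(265 / 0.34) = 780.
Layer-change overhead: 780 × 0.67 → 522.6 s.
Total = 7145.2 + 522.6 = 7667.8 s = 2.13 hours.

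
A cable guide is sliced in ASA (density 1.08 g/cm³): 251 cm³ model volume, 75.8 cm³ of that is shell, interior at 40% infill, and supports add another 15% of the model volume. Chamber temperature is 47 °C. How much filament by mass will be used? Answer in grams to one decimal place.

Volume inside the shell = 251 − 75.8, so 175.2 cm³.
Infill volume = 0.40 × 175.2 = 70.08 cm³.
Support: 0.15 × 251 → 37.65 cm³.
Total extruded: 75.8 + 70.08 + 37.65 → 183.53 cm³.
Mass = 183.53 × 1.08, so 198.2124 g.

198.2 g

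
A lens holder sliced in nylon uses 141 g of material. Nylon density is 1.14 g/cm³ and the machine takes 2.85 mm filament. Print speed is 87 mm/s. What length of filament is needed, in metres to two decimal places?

19.39 m

Extruded volume: 141/1.14 = 123.6842 cm³ (123684.2 mm³).
A = π r² = π × 1.425² = 6.3794 mm².
L = V/A = 123684.2/6.3794 = 19388.06 mm → 19.39 m.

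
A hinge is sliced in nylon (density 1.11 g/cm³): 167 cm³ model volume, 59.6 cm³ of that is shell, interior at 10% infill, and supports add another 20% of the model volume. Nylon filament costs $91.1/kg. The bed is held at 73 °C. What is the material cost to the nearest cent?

$10.49

Infill region = 167 − 59.6 = 107.4 cm³.
Deposited infill: 0.10 × 107.4 → 10.74 cm³.
Support = 0.20 × 167 = 33.4 cm³.
Deposited volume: 59.6 + 10.74 + 33.4 → 103.74 cm³.
Mass: 103.74 × 1.11 → 115.1514 g.
At $91.1/kg: 115.1514/1000 × 91.1 = $10.49.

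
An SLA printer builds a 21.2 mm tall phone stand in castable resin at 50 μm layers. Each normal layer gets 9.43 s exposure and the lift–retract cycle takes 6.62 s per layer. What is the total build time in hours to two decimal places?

1.89 hours

Layers = ⌈21.2/0.05⌉ = 424.
Per-layer time: 9.43 + 6.62 → 16.05 s.
Total = 424 × 16.05 = 6805.2 s = 1.89 hours.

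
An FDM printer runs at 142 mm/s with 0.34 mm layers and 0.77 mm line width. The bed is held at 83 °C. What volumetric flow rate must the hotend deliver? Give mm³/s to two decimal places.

A = 0.34 × 0.77, so 0.2618 mm².
Q = v·A = 142 × 0.2618 = 37.18 mm³/s.

37.18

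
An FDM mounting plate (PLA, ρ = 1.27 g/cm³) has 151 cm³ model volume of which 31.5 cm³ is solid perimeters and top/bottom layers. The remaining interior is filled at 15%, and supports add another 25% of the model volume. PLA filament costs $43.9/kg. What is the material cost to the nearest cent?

$4.86

Volume inside the shell = 151 − 31.5 = 119.5 cm³.
Deposited infill: 0.15 × 119.5 → 17.925 cm³.
Support = 0.25 × 151 = 37.75 cm³.
Total printed volume = 31.5 + 17.925 + 37.75 = 87.175 cm³.
Mass = 87.175 × 1.27 = 110.71225 g.
At $43.9/kg: 110.71225/1000 × 43.9 = $4.86.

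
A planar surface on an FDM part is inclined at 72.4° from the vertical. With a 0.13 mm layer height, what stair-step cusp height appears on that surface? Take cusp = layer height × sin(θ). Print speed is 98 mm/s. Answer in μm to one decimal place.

sin(72.4°) = 0.9532, so cusp = 0.13 × 0.9532 = 0.123916 mm → 123.9 μm.

123.9 μm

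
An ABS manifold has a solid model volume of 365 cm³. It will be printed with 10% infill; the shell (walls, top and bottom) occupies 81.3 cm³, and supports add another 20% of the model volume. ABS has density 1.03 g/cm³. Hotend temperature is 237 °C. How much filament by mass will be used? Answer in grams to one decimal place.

Volume inside the shell = 365 − 81.3, so 283.7 cm³.
Infill deposited: 0.10 × 283.7 → 28.37 cm³.
Support = 0.20 × 365, so 73 cm³.
Total extruded: 81.3 + 28.37 + 73 → 182.67 cm³.
Mass = 182.67 × 1.03 = 188.1501 g.

188.2 g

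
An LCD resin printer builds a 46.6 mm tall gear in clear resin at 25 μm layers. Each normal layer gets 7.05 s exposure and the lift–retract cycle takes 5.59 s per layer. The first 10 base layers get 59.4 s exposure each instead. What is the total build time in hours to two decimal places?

6.69 hours

Number of layers: 46.6 / 0.025 → 1864 (rounded up).
Base layers = 10 × (59.4 + 5.59) = 649.9 s.
Remaining layers: 1854 × (7.05 + 5.59) → 23434.56 s.
Total = 649.9 + 23434.56 = 24084.46 s = 6.69 hours.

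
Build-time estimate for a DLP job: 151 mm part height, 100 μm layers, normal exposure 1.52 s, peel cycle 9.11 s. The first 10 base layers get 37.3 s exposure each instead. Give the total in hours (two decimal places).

4.56 hours

Number of layers: 151 / 0.1 → 1510 (rounded up).
Burn-in layers = 10 × (37.3 + 9.11), so 464.1 s.
Regular layers = 1500 × (1.52 + 9.11) = 15945 s.
Total = 464.1 + 15945 = 16409.1 s = 4.56 hours.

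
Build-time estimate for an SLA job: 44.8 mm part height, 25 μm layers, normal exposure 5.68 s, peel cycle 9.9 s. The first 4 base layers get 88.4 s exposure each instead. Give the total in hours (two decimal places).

Layer count = ceil(44.8 / 0.025) = 1792.
Bottom layers = 4 × (88.4 + 9.9) = 393.2 s.
Regular layers: 1788 × (5.68 + 9.9) → 27857.04 s.
Total = 393.2 + 27857.04 = 28250.24 s = 7.85 hours.

7.85 hours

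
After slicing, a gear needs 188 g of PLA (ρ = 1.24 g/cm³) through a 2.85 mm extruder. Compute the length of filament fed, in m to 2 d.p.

23.77 m

Volume = 188 g / 1.24 g·cm⁻³ = 151.6129 cm³ = 151612.9 mm³.
Filament cross-section = π × (2.85/2)² = 6.3794 mm².
L = V/A = 151612.9/6.3794 = 23766.01 mm → 23.77 m.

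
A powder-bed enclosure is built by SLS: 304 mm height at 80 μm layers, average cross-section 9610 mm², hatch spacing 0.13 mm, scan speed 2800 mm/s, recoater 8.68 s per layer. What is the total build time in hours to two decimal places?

37.03 hours

Layers = ⌈304/0.08⌉ = 3800.
Hatch length per layer = 9610 / 0.13, so 73923.1 mm.
Scan time per layer = 73923.1 / 2800, so 26.4011 s.
Per-layer time = 26.4011 + 8.68, so 35.0811 s.
Total: 3800 × 35.0811 s = 133308.18 s → 37.03 hours.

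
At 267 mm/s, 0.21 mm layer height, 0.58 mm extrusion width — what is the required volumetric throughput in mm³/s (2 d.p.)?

Extrusion cross-section: 0.21 × 0.58 → 0.1218 mm².
Q = v·A = 267 × 0.1218 = 32.52 mm³/s.

32.52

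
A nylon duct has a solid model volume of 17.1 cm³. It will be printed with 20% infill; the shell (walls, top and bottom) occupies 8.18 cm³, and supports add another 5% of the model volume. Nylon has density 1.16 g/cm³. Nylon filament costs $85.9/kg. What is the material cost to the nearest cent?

$1.08

Infill region = 17.1 − 8.18 = 8.92 cm³.
Deposited infill: 0.20 × 8.92 → 1.784 cm³.
Support: 0.05 × 17.1 → 0.855 cm³.
Total printed volume = 8.18 + 1.784 + 0.855, so 10.819 cm³.
Mass = 10.819 × 1.16, so 12.55004 g.
Cost = 12.55004 g / 1000 × $85.9/kg = $1.08.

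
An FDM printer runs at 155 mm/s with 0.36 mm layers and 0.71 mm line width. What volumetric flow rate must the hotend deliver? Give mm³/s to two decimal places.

39.62

Bead cross-section = 0.36 × 0.71 = 0.2556 mm².
Volumetric flow = 155 × 0.2556 = 39.62 mm³/s.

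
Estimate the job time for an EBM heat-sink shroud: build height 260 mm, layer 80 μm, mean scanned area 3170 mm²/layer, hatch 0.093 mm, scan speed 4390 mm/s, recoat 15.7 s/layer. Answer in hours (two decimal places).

Layer count = ceil(260 / 0.08) = 3250.
Hatch length per layer = 3170 / 0.093 = 34086 mm.
Per-layer scan time = 34086 / 4390 = 7.7645 s.
Time per layer: 7.7645 + 15.7 → 23.4645 s.
Build time = 3250 × 23.4645 = 76259.625 s = 21.18 hours.

21.18 hours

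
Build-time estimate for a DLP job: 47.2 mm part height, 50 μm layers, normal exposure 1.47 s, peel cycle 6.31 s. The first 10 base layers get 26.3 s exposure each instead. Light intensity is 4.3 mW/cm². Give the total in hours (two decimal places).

Layer count = ceil(47.2 / 0.05) = 944.
Burn-in layers: 10 × (26.3 + 6.31) → 326.1 s.
Remaining layers = 934 × (1.47 + 6.31), so 7266.52 s.
Total = 326.1 + 7266.52 = 7592.62 s = 2.11 hours.

2.11 hours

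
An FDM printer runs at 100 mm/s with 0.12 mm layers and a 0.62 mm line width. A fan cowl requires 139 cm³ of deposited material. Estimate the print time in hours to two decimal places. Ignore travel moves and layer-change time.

Line area = 0.12 × 0.62, so 0.0744 mm².
Total extruded path = 139000/0.0744 = 1868279.6 mm.
Extrusion time = 1868279.6 / 100, so 18682.8 s.
Converting: 18682.8 s = 5.19 hours.

5.19 hours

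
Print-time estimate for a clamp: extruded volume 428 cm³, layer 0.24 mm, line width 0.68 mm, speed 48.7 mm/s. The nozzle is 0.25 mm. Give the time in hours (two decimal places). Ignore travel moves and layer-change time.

Bead cross-section = 0.24 × 0.68 = 0.1632 mm².
Total extruded path = 428000/0.1632 = 2622549 mm.
Time extruding = 2622549 / 48.7 = 53851.1 s.
53851.1 s = 14.96 hours.

14.96 hours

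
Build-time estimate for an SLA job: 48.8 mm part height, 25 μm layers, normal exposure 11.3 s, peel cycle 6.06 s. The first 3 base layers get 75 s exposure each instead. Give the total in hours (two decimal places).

9.47 hours

Number of layers: 48.8 / 0.025 → 1952 (rounded up).
Base layers = 3 × (75 + 6.06), so 243.18 s.
Remaining layers = 1949 × (11.3 + 6.06) = 33834.64 s.
Sum: 243.18 + 33834.64 = 34077.82 s → 9.47 hours.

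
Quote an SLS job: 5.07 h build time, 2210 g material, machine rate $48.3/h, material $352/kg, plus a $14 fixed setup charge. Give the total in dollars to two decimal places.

Machine cost: 48.3 × 5.07 → $244.881.
Material charge: 352 × 2210/1000 → $777.92.
Adding setup: 244.881 + 777.92 + 14 → 1036.801 ≈ $1036.80.

$1036.80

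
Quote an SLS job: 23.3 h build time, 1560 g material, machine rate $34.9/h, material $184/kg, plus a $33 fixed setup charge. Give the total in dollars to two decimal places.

Machine-time cost: 34.9 × 23.3 → $813.17.
Material charge: 184 × 1560/1000 → $287.04.
Adding setup: 813.17 + 287.04 + 33 → $1133.21.

$1133.21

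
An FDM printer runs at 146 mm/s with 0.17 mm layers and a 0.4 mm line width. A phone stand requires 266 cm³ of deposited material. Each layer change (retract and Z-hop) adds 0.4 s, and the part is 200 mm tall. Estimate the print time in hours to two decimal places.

7.57 hours

Extrusion cross-section = 0.17 × 0.4, so 0.068 mm².
Path length: 266000 mm³ / 0.068 mm² → 3911764.7 mm.
Extrusion time = 3911764.7 / 146, so 26792.9 s.
Number of layers: 200 / 0.17 → 1177 (rounded up).
Z-hop total = 1177 × 0.4, so 470.8 s.
Total = 26792.9 + 470.8 = 27263.7 s = 7.57 hours.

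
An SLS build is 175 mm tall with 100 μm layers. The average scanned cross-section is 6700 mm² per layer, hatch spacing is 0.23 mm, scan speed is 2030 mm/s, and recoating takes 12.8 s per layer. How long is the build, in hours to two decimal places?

13.20 hours

Layer count = ceil(175 / 0.1) = 1750.
Per-layer scan distance = 6700 / 0.23, so 29130.4 mm.
Per-layer scan time: 29130.4 / 2030 → 14.35 s.
Layer cycle = 14.35 + 12.8 = 27.15 s.
1750 layers × 27.15 s/layer = 47512.5 s, i.e. 13.20 hours.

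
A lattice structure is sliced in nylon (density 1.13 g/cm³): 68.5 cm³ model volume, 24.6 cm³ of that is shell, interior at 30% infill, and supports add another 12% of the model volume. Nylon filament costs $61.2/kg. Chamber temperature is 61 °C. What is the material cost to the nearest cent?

Infill region = 68.5 − 24.6 = 43.9 cm³.
Deposited infill = 0.30 × 43.9 = 13.17 cm³.
Support = 0.12 × 68.5, so 8.22 cm³.
Deposited volume = 24.6 + 13.17 + 8.22, so 45.99 cm³.
Mass = 45.99 × 1.13 = 51.9687 g.
At $61.2/kg: 51.9687/1000 × 61.2 = $3.18.

$3.18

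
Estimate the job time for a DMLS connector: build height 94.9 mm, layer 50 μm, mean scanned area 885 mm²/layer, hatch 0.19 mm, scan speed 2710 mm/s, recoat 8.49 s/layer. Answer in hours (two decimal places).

Layer count = ceil(94.9 / 0.05) = 1898.
Hatch length per layer = 885 / 0.19, so 4657.9 mm.
Laser time per layer: 4657.9 / 2710 → 1.7188 s.
Time per layer = 1.7188 + 8.49 = 10.2088 s.
1898 layers × 10.2088 s/layer = 19376.3024 s, i.e. 5.38 hours.

5.38 hours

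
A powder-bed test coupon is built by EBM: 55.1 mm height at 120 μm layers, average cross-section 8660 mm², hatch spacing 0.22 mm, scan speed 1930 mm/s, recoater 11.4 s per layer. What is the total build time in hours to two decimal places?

Layers = ⌈55.1/0.12⌉ = 460.
Hatch length per layer = 8660 / 0.22, so 39363.6 mm.
Per-layer scan time = 39363.6 / 1930 = 20.3956 s.
Per-layer time = 20.3956 + 11.4, so 31.7956 s.
460 layers × 31.7956 s/layer = 14625.976 s, i.e. 4.06 hours.

4.06 hours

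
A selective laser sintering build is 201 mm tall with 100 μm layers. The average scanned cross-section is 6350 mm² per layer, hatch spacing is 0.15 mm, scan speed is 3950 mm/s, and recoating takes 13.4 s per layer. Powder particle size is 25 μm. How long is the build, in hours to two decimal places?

13.47 hours

Layer count = ceil(201 / 0.1) = 2010.
Per-layer scan distance = 6350 / 0.15 = 42333.3 mm.
Per-layer scan time = 42333.3 / 3950, so 10.7173 s.
Time per layer = 10.7173 + 13.4 = 24.1173 s.
Build time = 2010 × 24.1173 = 48475.773 s = 13.47 hours.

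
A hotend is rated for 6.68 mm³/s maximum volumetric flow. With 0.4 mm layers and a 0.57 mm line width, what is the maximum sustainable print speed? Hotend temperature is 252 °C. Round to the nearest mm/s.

A = 0.4 × 0.57 = 0.228 mm².
v_max = Q/A = 6.68/0.228 = 29.30 mm/s → 29 mm/s.

29 mm/s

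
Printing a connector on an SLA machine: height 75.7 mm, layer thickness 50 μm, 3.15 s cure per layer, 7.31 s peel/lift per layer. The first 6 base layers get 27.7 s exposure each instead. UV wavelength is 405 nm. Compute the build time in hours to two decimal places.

Layers = ⌈75.7/0.05⌉ = 1514.
Bottom layers = 6 × (27.7 + 7.31), so 210.06 s.
Regular layers = 1508 × (3.15 + 7.31) = 15773.68 s.
Sum: 210.06 + 15773.68 = 15983.74 s → 4.44 hours.

4.44 hours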